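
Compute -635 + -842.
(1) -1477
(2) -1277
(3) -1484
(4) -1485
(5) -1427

-635 + -842 = -1477
1) -1477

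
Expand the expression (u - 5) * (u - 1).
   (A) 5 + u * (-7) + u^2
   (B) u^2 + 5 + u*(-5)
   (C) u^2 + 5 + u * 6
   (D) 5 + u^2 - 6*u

Expanding (u - 5) * (u - 1):
= 5 + u^2 - 6*u
D) 5 + u^2 - 6*u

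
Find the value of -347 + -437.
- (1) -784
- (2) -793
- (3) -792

-347 + -437 = -784
1) -784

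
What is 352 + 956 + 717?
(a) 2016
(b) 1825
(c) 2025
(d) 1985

First: 352 + 956 = 1308
Then: 1308 + 717 = 2025
c) 2025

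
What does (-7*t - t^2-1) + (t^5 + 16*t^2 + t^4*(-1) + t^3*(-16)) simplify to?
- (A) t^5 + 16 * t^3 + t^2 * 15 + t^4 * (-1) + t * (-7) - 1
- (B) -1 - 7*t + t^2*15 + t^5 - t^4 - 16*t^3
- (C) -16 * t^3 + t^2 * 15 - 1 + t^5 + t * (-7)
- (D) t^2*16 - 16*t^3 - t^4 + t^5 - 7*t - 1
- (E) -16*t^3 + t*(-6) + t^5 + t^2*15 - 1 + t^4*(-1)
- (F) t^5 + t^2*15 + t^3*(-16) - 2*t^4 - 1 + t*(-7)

Adding the polynomials and combining like terms:
(-7*t - t^2 - 1) + (t^5 + 16*t^2 + t^4*(-1) + t^3*(-16))
= -1 - 7*t + t^2*15 + t^5 - t^4 - 16*t^3
B) -1 - 7*t + t^2*15 + t^5 - t^4 - 16*t^3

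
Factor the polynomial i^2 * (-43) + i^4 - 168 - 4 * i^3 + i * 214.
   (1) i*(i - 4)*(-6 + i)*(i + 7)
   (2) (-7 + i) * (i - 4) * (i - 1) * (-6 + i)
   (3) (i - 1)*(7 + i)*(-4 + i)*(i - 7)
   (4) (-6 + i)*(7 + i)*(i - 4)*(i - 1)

We need to factor i^2 * (-43) + i^4 - 168 - 4 * i^3 + i * 214.
The factored form is (-6 + i)*(7 + i)*(i - 4)*(i - 1).
4) (-6 + i)*(7 + i)*(i - 4)*(i - 1)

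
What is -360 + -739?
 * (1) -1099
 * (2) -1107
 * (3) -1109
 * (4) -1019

-360 + -739 = -1099
1) -1099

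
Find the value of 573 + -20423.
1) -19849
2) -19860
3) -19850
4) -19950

573 + -20423 = -19850
3) -19850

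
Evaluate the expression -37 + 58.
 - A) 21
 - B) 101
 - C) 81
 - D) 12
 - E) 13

-37 + 58 = 21
A) 21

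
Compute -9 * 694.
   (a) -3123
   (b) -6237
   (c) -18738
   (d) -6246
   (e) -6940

-9 * 694 = -6246
d) -6246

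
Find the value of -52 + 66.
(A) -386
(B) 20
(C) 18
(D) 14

-52 + 66 = 14
D) 14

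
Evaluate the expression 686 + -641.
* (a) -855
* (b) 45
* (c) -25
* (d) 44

686 + -641 = 45
b) 45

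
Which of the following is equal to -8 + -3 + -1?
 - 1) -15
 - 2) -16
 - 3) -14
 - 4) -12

First: -8 + -3 = -11
Then: -11 + -1 = -12
4) -12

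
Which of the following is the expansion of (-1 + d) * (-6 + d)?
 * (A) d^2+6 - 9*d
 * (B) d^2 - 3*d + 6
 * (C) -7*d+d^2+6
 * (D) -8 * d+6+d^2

Expanding (-1 + d) * (-6 + d):
= -7*d+d^2+6
C) -7*d+d^2+6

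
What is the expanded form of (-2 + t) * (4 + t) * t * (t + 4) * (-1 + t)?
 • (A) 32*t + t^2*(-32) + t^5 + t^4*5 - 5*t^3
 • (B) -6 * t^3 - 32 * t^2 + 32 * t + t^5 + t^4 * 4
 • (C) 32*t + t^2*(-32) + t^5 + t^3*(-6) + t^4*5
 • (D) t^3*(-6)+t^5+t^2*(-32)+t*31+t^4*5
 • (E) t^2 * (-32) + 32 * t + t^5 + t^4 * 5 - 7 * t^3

Expanding (-2 + t) * (4 + t) * t * (t + 4) * (-1 + t):
= 32*t + t^2*(-32) + t^5 + t^3*(-6) + t^4*5
C) 32*t + t^2*(-32) + t^5 + t^3*(-6) + t^4*5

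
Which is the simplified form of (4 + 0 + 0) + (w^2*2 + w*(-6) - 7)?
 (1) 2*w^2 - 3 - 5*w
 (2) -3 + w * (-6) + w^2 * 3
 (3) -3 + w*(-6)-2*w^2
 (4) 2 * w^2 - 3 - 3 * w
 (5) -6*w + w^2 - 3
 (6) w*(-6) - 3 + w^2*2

Adding the polynomials and combining like terms:
(4 + 0 + 0) + (w^2*2 + w*(-6) - 7)
= w*(-6) - 3 + w^2*2
6) w*(-6) - 3 + w^2*2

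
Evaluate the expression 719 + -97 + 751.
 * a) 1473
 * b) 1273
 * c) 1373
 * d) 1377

First: 719 + -97 = 622
Then: 622 + 751 = 1373
c) 1373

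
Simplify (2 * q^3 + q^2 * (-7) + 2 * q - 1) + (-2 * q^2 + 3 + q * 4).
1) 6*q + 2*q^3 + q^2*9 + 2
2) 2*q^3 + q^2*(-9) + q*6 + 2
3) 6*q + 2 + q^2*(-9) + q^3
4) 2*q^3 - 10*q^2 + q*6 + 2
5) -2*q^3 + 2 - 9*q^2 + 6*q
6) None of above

Adding the polynomials and combining like terms:
(2*q^3 + q^2*(-7) + 2*q - 1) + (-2*q^2 + 3 + q*4)
= 2*q^3 + q^2*(-9) + q*6 + 2
2) 2*q^3 + q^2*(-9) + q*6 + 2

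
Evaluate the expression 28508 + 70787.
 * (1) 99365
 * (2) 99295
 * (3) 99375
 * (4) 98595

28508 + 70787 = 99295
2) 99295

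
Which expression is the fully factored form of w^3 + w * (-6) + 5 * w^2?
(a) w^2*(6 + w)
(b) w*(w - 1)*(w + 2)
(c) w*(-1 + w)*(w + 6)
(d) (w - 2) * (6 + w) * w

We need to factor w^3 + w * (-6) + 5 * w^2.
The factored form is w*(-1 + w)*(w + 6).
c) w*(-1 + w)*(w + 6)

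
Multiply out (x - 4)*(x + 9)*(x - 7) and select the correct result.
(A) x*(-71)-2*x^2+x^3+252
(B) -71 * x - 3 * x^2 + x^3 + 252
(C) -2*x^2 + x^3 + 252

Expanding (x - 4)*(x + 9)*(x - 7):
= x*(-71)-2*x^2+x^3+252
A) x*(-71)-2*x^2+x^3+252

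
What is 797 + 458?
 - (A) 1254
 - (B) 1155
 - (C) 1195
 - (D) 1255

797 + 458 = 1255
D) 1255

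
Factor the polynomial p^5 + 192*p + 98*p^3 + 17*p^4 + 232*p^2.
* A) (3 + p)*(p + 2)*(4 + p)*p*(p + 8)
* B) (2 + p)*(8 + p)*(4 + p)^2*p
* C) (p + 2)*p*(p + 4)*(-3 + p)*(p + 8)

We need to factor p^5 + 192*p + 98*p^3 + 17*p^4 + 232*p^2.
The factored form is (3 + p)*(p + 2)*(4 + p)*p*(p + 8).
A) (3 + p)*(p + 2)*(4 + p)*p*(p + 8)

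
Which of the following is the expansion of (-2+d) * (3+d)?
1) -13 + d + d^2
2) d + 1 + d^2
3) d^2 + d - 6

Expanding (-2+d) * (3+d):
= d^2 + d - 6
3) d^2 + d - 6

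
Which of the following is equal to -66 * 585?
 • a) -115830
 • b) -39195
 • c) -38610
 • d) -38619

-66 * 585 = -38610
c) -38610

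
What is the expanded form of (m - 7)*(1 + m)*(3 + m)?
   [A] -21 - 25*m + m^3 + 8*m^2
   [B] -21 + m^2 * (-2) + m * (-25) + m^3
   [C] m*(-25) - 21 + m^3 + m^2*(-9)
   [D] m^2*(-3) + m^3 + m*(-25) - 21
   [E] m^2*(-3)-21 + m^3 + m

Expanding (m - 7)*(1 + m)*(3 + m):
= m^2*(-3) + m^3 + m*(-25) - 21
D) m^2*(-3) + m^3 + m*(-25) - 21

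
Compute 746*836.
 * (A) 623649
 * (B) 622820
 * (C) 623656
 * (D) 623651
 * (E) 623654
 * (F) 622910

746 * 836 = 623656
C) 623656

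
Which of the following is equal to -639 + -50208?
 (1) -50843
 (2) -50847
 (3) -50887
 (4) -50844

-639 + -50208 = -50847
2) -50847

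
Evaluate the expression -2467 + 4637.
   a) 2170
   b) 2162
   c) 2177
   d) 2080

-2467 + 4637 = 2170
a) 2170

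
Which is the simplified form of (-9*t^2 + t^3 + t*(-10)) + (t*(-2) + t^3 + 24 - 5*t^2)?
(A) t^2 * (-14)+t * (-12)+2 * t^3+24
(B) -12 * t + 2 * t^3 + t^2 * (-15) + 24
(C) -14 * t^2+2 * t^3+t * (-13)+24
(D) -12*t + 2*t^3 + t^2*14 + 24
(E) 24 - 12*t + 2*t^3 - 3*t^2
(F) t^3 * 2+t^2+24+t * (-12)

Adding the polynomials and combining like terms:
(-9*t^2 + t^3 + t*(-10)) + (t*(-2) + t^3 + 24 - 5*t^2)
= t^2 * (-14)+t * (-12)+2 * t^3+24
A) t^2 * (-14)+t * (-12)+2 * t^3+24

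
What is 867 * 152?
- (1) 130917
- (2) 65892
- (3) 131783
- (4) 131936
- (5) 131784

867 * 152 = 131784
5) 131784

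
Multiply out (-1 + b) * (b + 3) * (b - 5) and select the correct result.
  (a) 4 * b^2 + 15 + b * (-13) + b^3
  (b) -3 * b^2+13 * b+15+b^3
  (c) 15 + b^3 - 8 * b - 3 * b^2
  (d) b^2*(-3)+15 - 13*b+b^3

Expanding (-1 + b) * (b + 3) * (b - 5):
= b^2*(-3)+15 - 13*b+b^3
d) b^2*(-3)+15 - 13*b+b^3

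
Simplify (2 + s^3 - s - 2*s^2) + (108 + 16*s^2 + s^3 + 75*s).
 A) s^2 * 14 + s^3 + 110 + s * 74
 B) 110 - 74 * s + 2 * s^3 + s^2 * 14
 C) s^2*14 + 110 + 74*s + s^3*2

Adding the polynomials and combining like terms:
(2 + s^3 - s - 2*s^2) + (108 + 16*s^2 + s^3 + 75*s)
= s^2*14 + 110 + 74*s + s^3*2
C) s^2*14 + 110 + 74*s + s^3*2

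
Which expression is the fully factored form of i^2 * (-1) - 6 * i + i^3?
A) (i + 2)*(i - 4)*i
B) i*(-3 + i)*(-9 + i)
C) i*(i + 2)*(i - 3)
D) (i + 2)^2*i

We need to factor i^2 * (-1) - 6 * i + i^3.
The factored form is i*(i + 2)*(i - 3).
C) i*(i + 2)*(i - 3)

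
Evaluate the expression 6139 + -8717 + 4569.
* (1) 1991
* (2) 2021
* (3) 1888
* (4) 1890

First: 6139 + -8717 = -2578
Then: -2578 + 4569 = 1991
1) 1991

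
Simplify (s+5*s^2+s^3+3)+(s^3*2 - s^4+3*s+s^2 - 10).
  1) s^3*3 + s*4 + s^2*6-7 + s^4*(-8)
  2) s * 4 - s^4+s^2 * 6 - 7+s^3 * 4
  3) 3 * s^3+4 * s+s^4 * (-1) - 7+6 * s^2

Adding the polynomials and combining like terms:
(s + 5*s^2 + s^3 + 3) + (s^3*2 - s^4 + 3*s + s^2 - 10)
= 3 * s^3+4 * s+s^4 * (-1) - 7+6 * s^2
3) 3 * s^3+4 * s+s^4 * (-1) - 7+6 * s^2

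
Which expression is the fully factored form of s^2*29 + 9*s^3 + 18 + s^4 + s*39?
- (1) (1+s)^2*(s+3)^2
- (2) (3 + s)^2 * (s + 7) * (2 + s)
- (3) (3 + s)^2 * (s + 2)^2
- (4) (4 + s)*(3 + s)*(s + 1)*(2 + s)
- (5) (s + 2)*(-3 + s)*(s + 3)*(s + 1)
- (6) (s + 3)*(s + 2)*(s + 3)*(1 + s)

We need to factor s^2*29 + 9*s^3 + 18 + s^4 + s*39.
The factored form is (s + 3)*(s + 2)*(s + 3)*(1 + s).
6) (s + 3)*(s + 2)*(s + 3)*(1 + s)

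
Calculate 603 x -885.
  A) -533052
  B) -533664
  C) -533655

603 * -885 = -533655
C) -533655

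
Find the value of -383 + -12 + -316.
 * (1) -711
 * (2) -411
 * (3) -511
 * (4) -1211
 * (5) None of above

First: -383 + -12 = -395
Then: -395 + -316 = -711
1) -711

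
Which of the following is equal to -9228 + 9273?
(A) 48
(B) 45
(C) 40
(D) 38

-9228 + 9273 = 45
B) 45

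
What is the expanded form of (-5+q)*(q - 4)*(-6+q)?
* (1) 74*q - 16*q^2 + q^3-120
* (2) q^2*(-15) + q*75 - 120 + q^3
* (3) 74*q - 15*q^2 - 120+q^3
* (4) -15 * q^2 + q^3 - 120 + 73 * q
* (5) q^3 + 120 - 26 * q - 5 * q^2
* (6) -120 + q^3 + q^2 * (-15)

Expanding (-5+q)*(q - 4)*(-6+q):
= 74*q - 15*q^2 - 120+q^3
3) 74*q - 15*q^2 - 120+q^3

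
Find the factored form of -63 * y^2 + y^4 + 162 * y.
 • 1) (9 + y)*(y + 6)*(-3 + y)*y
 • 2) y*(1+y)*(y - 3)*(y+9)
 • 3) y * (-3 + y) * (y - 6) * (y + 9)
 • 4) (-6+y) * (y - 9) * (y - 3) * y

We need to factor -63 * y^2 + y^4 + 162 * y.
The factored form is y * (-3 + y) * (y - 6) * (y + 9).
3) y * (-3 + y) * (y - 6) * (y + 9)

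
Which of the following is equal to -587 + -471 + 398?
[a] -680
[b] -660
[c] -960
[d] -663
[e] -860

First: -587 + -471 = -1058
Then: -1058 + 398 = -660
b) -660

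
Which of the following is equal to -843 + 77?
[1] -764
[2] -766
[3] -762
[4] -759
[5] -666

-843 + 77 = -766
2) -766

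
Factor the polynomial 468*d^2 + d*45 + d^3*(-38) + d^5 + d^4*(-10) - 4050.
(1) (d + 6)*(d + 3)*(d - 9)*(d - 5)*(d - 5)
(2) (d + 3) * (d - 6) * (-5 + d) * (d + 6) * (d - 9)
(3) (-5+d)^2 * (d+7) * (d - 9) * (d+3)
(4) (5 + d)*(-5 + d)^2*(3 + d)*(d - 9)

We need to factor 468*d^2 + d*45 + d^3*(-38) + d^5 + d^4*(-10) - 4050.
The factored form is (d + 6)*(d + 3)*(d - 9)*(d - 5)*(d - 5).
1) (d + 6)*(d + 3)*(d - 9)*(d - 5)*(d - 5)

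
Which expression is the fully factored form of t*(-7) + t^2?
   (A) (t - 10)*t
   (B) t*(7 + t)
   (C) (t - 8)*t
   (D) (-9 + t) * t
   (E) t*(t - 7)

We need to factor t*(-7) + t^2.
The factored form is t*(t - 7).
E) t*(t - 7)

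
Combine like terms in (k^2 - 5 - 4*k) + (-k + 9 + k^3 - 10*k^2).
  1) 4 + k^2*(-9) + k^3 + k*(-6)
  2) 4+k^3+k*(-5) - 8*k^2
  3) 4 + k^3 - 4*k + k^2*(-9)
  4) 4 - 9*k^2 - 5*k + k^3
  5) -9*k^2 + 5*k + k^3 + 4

Adding the polynomials and combining like terms:
(k^2 - 5 - 4*k) + (-k + 9 + k^3 - 10*k^2)
= 4 - 9*k^2 - 5*k + k^3
4) 4 - 9*k^2 - 5*k + k^3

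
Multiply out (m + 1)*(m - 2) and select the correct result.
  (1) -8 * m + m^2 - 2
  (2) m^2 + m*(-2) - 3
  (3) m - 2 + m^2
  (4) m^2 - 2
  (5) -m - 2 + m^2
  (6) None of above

Expanding (m + 1)*(m - 2):
= -m - 2 + m^2
5) -m - 2 + m^2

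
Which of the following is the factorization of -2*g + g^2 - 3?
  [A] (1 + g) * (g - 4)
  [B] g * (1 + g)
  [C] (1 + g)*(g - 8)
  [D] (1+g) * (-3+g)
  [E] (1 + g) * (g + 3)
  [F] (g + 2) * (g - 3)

We need to factor -2*g + g^2 - 3.
The factored form is (1+g) * (-3+g).
D) (1+g) * (-3+g)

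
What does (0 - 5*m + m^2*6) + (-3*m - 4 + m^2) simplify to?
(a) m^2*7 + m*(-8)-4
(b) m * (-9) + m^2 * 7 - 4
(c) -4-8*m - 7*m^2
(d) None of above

Adding the polynomials and combining like terms:
(0 - 5*m + m^2*6) + (-3*m - 4 + m^2)
= m^2*7 + m*(-8)-4
a) m^2*7 + m*(-8)-4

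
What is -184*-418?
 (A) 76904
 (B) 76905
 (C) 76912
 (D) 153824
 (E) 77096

-184 * -418 = 76912
C) 76912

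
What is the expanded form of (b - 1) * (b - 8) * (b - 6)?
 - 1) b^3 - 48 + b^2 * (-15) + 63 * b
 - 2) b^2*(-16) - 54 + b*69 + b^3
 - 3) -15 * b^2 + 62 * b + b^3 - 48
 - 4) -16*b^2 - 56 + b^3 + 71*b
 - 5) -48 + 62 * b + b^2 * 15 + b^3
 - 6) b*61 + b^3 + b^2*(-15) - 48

Expanding (b - 1) * (b - 8) * (b - 6):
= -15 * b^2 + 62 * b + b^3 - 48
3) -15 * b^2 + 62 * b + b^3 - 48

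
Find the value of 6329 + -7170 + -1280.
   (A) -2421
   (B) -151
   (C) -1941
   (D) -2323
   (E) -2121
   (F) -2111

First: 6329 + -7170 = -841
Then: -841 + -1280 = -2121
E) -2121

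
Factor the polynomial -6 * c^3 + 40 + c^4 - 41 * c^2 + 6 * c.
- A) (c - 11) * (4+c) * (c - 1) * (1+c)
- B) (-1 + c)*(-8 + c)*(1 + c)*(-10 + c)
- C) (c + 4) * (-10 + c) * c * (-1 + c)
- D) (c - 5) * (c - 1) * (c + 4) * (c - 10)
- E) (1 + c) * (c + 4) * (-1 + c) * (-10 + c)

We need to factor -6 * c^3 + 40 + c^4 - 41 * c^2 + 6 * c.
The factored form is (1 + c) * (c + 4) * (-1 + c) * (-10 + c).
E) (1 + c) * (c + 4) * (-1 + c) * (-10 + c)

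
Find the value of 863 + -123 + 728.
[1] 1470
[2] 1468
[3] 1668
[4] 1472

First: 863 + -123 = 740
Then: 740 + 728 = 1468
2) 1468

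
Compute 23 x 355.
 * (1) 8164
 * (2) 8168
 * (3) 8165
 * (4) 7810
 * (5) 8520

23 * 355 = 8165
3) 8165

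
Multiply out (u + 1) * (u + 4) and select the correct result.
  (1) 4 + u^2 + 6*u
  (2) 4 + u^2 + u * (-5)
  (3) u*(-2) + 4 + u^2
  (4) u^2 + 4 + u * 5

Expanding (u + 1) * (u + 4):
= u^2 + 4 + u * 5
4) u^2 + 4 + u * 5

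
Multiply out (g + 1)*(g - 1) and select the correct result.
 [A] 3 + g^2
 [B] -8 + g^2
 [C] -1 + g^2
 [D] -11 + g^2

Expanding (g + 1)*(g - 1):
= -1 + g^2
C) -1 + g^2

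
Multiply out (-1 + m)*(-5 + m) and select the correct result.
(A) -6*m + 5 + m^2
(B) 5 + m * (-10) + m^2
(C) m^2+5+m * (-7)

Expanding (-1 + m)*(-5 + m):
= -6*m + 5 + m^2
A) -6*m + 5 + m^2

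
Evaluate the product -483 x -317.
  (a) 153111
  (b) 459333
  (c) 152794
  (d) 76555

-483 * -317 = 153111
a) 153111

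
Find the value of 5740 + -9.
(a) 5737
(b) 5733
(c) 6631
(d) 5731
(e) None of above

5740 + -9 = 5731
d) 5731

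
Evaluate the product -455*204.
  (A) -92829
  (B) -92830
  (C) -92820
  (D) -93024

-455 * 204 = -92820
C) -92820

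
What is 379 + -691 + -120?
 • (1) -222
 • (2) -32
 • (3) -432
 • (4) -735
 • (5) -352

First: 379 + -691 = -312
Then: -312 + -120 = -432
3) -432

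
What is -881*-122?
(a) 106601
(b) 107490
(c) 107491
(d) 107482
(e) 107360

-881 * -122 = 107482
d) 107482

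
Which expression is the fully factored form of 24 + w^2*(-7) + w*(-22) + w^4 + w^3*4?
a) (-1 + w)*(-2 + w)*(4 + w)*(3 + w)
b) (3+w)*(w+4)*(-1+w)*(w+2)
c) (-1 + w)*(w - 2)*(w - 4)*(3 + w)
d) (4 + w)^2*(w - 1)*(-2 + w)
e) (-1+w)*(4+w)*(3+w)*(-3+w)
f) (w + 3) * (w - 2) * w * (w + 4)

We need to factor 24 + w^2*(-7) + w*(-22) + w^4 + w^3*4.
The factored form is (-1 + w)*(-2 + w)*(4 + w)*(3 + w).
a) (-1 + w)*(-2 + w)*(4 + w)*(3 + w)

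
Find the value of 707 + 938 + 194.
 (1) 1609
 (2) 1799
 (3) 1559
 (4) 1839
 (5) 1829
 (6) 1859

First: 707 + 938 = 1645
Then: 1645 + 194 = 1839
4) 1839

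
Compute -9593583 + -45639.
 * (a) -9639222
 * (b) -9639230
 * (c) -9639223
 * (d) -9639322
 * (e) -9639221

-9593583 + -45639 = -9639222
a) -9639222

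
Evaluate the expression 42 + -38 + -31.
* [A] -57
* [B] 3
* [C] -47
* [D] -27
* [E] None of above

First: 42 + -38 = 4
Then: 4 + -31 = -27
D) -27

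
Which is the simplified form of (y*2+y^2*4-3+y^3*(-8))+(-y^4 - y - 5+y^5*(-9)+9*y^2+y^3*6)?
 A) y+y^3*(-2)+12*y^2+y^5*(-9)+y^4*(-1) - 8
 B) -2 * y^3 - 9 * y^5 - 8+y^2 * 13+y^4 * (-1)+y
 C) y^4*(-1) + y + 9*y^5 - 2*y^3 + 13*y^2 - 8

Adding the polynomials and combining like terms:
(y*2 + y^2*4 - 3 + y^3*(-8)) + (-y^4 - y - 5 + y^5*(-9) + 9*y^2 + y^3*6)
= -2 * y^3 - 9 * y^5 - 8+y^2 * 13+y^4 * (-1)+y
B) -2 * y^3 - 9 * y^5 - 8+y^2 * 13+y^4 * (-1)+y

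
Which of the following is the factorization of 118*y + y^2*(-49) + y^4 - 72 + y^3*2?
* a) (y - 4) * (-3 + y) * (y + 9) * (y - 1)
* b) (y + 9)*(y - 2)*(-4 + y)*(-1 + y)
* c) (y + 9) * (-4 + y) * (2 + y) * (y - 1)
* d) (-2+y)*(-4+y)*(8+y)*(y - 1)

We need to factor 118*y + y^2*(-49) + y^4 - 72 + y^3*2.
The factored form is (y + 9)*(y - 2)*(-4 + y)*(-1 + y).
b) (y + 9)*(y - 2)*(-4 + y)*(-1 + y)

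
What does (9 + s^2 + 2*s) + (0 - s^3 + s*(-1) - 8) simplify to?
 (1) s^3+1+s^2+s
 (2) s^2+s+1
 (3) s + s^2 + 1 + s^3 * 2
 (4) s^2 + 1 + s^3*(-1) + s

Adding the polynomials and combining like terms:
(9 + s^2 + 2*s) + (0 - s^3 + s*(-1) - 8)
= s^2 + 1 + s^3*(-1) + s
4) s^2 + 1 + s^3*(-1) + s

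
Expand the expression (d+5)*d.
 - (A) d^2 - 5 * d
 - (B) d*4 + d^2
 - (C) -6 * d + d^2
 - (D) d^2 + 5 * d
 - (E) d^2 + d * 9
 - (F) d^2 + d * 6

Expanding (d+5)*d:
= d^2 + 5 * d
D) d^2 + 5 * d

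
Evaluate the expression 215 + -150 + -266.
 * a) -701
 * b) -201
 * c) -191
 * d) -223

First: 215 + -150 = 65
Then: 65 + -266 = -201
b) -201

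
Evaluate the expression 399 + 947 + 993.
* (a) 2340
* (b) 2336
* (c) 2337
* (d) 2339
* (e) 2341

First: 399 + 947 = 1346
Then: 1346 + 993 = 2339
d) 2339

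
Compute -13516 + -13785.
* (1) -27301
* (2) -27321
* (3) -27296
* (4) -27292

-13516 + -13785 = -27301
1) -27301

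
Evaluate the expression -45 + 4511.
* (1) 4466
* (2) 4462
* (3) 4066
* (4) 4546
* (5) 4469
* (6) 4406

-45 + 4511 = 4466
1) 4466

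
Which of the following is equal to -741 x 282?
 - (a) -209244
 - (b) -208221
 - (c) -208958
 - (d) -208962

-741 * 282 = -208962
d) -208962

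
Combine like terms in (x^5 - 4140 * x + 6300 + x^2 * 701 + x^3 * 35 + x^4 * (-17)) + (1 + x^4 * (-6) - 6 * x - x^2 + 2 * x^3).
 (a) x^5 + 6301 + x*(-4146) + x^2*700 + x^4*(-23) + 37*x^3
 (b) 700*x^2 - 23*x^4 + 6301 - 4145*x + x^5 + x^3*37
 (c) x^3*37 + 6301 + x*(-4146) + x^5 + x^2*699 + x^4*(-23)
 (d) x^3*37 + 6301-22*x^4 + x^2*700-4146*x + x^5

Adding the polynomials and combining like terms:
(x^5 - 4140*x + 6300 + x^2*701 + x^3*35 + x^4*(-17)) + (1 + x^4*(-6) - 6*x - x^2 + 2*x^3)
= x^5 + 6301 + x*(-4146) + x^2*700 + x^4*(-23) + 37*x^3
a) x^5 + 6301 + x*(-4146) + x^2*700 + x^4*(-23) + 37*x^3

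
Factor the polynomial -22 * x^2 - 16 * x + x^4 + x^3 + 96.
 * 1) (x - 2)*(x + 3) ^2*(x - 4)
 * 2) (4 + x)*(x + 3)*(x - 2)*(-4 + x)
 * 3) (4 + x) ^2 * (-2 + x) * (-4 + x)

We need to factor -22 * x^2 - 16 * x + x^4 + x^3 + 96.
The factored form is (4 + x)*(x + 3)*(x - 2)*(-4 + x).
2) (4 + x)*(x + 3)*(x - 2)*(-4 + x)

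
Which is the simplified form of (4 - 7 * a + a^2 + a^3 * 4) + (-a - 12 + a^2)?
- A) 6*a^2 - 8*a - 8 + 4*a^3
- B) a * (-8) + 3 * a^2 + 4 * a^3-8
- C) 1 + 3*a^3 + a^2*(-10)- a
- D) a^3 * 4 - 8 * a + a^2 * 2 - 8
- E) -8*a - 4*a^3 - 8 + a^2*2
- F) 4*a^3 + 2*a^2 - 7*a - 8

Adding the polynomials and combining like terms:
(4 - 7*a + a^2 + a^3*4) + (-a - 12 + a^2)
= a^3 * 4 - 8 * a + a^2 * 2 - 8
D) a^3 * 4 - 8 * a + a^2 * 2 - 8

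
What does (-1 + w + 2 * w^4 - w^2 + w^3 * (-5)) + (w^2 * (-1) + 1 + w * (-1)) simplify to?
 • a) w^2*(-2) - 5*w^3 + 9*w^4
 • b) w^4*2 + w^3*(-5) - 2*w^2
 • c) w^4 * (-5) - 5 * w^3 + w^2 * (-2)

Adding the polynomials and combining like terms:
(-1 + w + 2*w^4 - w^2 + w^3*(-5)) + (w^2*(-1) + 1 + w*(-1))
= w^4*2 + w^3*(-5) - 2*w^2
b) w^4*2 + w^3*(-5) - 2*w^2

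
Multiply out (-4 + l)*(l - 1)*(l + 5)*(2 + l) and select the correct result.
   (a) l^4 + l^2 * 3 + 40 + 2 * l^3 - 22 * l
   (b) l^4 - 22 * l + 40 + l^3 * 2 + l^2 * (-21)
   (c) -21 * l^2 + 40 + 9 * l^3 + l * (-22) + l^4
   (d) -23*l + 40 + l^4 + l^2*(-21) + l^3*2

Expanding (-4 + l)*(l - 1)*(l + 5)*(2 + l):
= l^4 - 22 * l + 40 + l^3 * 2 + l^2 * (-21)
b) l^4 - 22 * l + 40 + l^3 * 2 + l^2 * (-21)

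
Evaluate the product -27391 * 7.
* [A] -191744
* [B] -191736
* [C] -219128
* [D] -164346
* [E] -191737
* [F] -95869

-27391 * 7 = -191737
E) -191737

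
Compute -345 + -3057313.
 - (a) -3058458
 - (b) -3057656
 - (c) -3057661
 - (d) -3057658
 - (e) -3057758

-345 + -3057313 = -3057658
d) -3057658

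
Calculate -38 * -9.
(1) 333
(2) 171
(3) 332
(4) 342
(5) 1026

-38 * -9 = 342
4) 342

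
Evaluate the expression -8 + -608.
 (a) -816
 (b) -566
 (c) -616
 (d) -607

-8 + -608 = -616
c) -616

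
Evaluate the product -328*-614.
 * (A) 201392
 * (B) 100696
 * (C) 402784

-328 * -614 = 201392
A) 201392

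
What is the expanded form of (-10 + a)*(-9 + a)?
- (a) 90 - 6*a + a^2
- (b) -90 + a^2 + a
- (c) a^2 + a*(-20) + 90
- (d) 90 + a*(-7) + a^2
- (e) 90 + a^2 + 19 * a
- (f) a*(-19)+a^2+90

Expanding (-10 + a)*(-9 + a):
= a*(-19)+a^2+90
f) a*(-19)+a^2+90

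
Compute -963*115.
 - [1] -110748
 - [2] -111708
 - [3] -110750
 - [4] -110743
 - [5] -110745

-963 * 115 = -110745
5) -110745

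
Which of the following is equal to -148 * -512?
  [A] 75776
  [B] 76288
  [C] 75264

-148 * -512 = 75776
A) 75776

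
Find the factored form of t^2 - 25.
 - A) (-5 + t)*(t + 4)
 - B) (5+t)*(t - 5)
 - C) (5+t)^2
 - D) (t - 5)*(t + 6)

We need to factor t^2 - 25.
The factored form is (5+t)*(t - 5).
B) (5+t)*(t - 5)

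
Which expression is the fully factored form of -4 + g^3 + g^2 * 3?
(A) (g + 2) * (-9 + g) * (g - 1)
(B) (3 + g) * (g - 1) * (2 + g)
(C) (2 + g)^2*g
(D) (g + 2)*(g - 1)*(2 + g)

We need to factor -4 + g^3 + g^2 * 3.
The factored form is (g + 2)*(g - 1)*(2 + g).
D) (g + 2)*(g - 1)*(2 + g)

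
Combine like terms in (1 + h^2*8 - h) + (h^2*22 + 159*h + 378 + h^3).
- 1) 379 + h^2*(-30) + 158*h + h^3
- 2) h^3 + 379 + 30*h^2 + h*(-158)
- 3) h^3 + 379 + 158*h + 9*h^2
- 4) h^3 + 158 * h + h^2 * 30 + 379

Adding the polynomials and combining like terms:
(1 + h^2*8 - h) + (h^2*22 + 159*h + 378 + h^3)
= h^3 + 158 * h + h^2 * 30 + 379
4) h^3 + 158 * h + h^2 * 30 + 379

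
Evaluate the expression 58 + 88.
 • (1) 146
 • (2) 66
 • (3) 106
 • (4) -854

58 + 88 = 146
1) 146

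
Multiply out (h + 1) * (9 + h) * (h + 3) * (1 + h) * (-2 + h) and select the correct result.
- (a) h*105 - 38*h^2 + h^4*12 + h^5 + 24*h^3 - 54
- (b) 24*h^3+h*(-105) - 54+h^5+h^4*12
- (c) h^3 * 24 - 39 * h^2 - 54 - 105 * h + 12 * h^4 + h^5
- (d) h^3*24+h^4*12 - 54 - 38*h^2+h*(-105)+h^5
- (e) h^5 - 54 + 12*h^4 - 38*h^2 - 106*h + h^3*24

Expanding (h + 1) * (9 + h) * (h + 3) * (1 + h) * (-2 + h):
= h^3*24+h^4*12 - 54 - 38*h^2+h*(-105)+h^5
d) h^3*24+h^4*12 - 54 - 38*h^2+h*(-105)+h^5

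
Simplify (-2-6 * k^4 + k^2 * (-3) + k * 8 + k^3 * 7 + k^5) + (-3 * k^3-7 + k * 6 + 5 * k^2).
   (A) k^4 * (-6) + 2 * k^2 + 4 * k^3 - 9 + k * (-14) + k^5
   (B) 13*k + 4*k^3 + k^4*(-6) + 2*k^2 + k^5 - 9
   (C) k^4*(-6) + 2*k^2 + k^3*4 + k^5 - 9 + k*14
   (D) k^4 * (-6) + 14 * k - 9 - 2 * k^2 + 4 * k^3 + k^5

Adding the polynomials and combining like terms:
(-2 - 6*k^4 + k^2*(-3) + k*8 + k^3*7 + k^5) + (-3*k^3 - 7 + k*6 + 5*k^2)
= k^4*(-6) + 2*k^2 + k^3*4 + k^5 - 9 + k*14
C) k^4*(-6) + 2*k^2 + k^3*4 + k^5 - 9 + k*14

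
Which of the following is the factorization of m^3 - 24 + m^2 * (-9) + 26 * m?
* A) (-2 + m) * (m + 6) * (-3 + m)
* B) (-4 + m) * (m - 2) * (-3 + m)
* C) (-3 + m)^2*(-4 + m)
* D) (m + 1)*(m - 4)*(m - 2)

We need to factor m^3 - 24 + m^2 * (-9) + 26 * m.
The factored form is (-4 + m) * (m - 2) * (-3 + m).
B) (-4 + m) * (m - 2) * (-3 + m)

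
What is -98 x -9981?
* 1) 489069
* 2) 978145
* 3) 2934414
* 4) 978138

-98 * -9981 = 978138
4) 978138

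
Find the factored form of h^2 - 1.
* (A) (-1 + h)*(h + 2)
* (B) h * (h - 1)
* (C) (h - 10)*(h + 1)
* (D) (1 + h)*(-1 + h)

We need to factor h^2 - 1.
The factored form is (1 + h)*(-1 + h).
D) (1 + h)*(-1 + h)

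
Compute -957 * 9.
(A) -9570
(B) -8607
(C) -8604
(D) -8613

-957 * 9 = -8613
D) -8613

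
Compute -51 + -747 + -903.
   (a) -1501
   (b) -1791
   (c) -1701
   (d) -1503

First: -51 + -747 = -798
Then: -798 + -903 = -1701
c) -1701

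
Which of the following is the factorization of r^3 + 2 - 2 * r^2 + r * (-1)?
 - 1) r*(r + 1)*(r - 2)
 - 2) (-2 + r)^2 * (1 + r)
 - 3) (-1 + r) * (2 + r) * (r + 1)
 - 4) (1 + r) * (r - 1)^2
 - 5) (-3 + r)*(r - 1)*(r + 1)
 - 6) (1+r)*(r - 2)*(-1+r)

We need to factor r^3 + 2 - 2 * r^2 + r * (-1).
The factored form is (1+r)*(r - 2)*(-1+r).
6) (1+r)*(r - 2)*(-1+r)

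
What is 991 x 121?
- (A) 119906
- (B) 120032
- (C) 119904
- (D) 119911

991 * 121 = 119911
D) 119911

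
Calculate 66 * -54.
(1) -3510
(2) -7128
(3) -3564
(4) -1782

66 * -54 = -3564
3) -3564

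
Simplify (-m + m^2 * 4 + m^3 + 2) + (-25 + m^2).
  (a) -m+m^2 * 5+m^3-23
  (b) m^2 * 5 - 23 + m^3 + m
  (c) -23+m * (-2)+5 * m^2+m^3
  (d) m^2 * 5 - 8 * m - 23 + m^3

Adding the polynomials and combining like terms:
(-m + m^2*4 + m^3 + 2) + (-25 + m^2)
= -m+m^2 * 5+m^3-23
a) -m+m^2 * 5+m^3-23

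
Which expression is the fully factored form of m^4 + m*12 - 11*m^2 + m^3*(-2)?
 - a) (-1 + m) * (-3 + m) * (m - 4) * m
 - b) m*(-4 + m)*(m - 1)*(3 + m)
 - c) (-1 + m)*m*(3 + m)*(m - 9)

We need to factor m^4 + m*12 - 11*m^2 + m^3*(-2).
The factored form is m*(-4 + m)*(m - 1)*(3 + m).
b) m*(-4 + m)*(m - 1)*(3 + m)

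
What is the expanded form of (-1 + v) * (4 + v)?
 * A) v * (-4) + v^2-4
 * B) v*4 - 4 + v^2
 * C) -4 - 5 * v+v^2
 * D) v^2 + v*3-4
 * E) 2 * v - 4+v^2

Expanding (-1 + v) * (4 + v):
= v^2 + v*3-4
D) v^2 + v*3-4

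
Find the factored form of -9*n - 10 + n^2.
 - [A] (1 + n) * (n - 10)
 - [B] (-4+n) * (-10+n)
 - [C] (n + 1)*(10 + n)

We need to factor -9*n - 10 + n^2.
The factored form is (1 + n) * (n - 10).
A) (1 + n) * (n - 10)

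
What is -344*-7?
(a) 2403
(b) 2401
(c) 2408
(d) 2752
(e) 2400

-344 * -7 = 2408
c) 2408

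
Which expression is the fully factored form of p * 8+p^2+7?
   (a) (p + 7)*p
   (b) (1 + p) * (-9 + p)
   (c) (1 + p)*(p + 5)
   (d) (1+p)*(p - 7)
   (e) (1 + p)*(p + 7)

We need to factor p * 8+p^2+7.
The factored form is (1 + p)*(p + 7).
e) (1 + p)*(p + 7)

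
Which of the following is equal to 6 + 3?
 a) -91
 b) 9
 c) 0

6 + 3 = 9
b) 9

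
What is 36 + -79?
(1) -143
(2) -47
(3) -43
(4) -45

36 + -79 = -43
3) -43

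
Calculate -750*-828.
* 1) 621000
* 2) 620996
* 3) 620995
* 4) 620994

-750 * -828 = 621000
1) 621000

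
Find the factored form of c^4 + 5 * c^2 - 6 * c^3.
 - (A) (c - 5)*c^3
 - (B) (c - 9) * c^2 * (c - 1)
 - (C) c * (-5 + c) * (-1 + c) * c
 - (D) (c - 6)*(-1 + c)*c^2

We need to factor c^4 + 5 * c^2 - 6 * c^3.
The factored form is c * (-5 + c) * (-1 + c) * c.
C) c * (-5 + c) * (-1 + c) * c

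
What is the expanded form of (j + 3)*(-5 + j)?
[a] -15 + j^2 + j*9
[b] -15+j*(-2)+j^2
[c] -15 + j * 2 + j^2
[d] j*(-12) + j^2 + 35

Expanding (j + 3)*(-5 + j):
= -15+j*(-2)+j^2
b) -15+j*(-2)+j^2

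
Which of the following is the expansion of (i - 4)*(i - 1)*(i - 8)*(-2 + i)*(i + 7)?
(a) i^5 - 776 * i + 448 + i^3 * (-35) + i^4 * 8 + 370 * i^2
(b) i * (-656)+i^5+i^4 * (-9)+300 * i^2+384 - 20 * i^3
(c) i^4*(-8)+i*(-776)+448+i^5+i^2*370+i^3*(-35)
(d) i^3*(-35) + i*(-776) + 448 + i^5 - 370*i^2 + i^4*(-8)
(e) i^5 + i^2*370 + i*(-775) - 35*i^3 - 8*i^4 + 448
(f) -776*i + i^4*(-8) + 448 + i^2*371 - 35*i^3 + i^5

Expanding (i - 4)*(i - 1)*(i - 8)*(-2 + i)*(i + 7):
= i^4*(-8)+i*(-776)+448+i^5+i^2*370+i^3*(-35)
c) i^4*(-8)+i*(-776)+448+i^5+i^2*370+i^3*(-35)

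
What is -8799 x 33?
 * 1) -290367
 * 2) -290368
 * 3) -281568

-8799 * 33 = -290367
1) -290367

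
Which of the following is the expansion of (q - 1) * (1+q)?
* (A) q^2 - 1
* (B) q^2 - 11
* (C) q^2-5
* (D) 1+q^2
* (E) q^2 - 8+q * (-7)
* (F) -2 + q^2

Expanding (q - 1) * (1+q):
= q^2 - 1
A) q^2 - 1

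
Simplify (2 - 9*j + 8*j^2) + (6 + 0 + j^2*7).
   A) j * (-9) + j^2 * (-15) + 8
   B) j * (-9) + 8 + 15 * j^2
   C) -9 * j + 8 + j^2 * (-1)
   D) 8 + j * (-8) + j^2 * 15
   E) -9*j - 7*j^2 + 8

Adding the polynomials and combining like terms:
(2 - 9*j + 8*j^2) + (6 + 0 + j^2*7)
= j * (-9) + 8 + 15 * j^2
B) j * (-9) + 8 + 15 * j^2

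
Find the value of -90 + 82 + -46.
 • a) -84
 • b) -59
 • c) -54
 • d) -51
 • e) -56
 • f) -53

First: -90 + 82 = -8
Then: -8 + -46 = -54
c) -54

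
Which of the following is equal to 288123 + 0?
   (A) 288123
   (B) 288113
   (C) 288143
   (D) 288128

288123 + 0 = 288123
A) 288123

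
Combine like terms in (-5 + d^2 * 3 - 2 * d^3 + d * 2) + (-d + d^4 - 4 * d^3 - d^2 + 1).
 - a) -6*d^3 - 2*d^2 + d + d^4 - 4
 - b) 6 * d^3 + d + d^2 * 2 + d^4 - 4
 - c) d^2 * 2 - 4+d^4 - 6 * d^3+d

Adding the polynomials and combining like terms:
(-5 + d^2*3 - 2*d^3 + d*2) + (-d + d^4 - 4*d^3 - d^2 + 1)
= d^2 * 2 - 4+d^4 - 6 * d^3+d
c) d^2 * 2 - 4+d^4 - 6 * d^3+d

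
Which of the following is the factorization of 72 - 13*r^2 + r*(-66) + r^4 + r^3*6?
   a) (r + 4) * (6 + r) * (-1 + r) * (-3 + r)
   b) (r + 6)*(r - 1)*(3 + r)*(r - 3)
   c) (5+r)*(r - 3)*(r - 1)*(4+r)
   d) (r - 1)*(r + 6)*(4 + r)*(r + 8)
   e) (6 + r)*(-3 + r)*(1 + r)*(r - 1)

We need to factor 72 - 13*r^2 + r*(-66) + r^4 + r^3*6.
The factored form is (r + 4) * (6 + r) * (-1 + r) * (-3 + r).
a) (r + 4) * (6 + r) * (-1 + r) * (-3 + r)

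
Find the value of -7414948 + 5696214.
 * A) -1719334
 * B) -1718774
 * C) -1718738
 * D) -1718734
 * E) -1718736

-7414948 + 5696214 = -1718734
D) -1718734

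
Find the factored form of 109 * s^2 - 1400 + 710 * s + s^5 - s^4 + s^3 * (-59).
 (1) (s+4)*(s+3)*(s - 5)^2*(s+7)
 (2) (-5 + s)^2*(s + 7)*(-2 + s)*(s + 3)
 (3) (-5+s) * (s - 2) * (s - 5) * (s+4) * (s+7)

We need to factor 109 * s^2 - 1400 + 710 * s + s^5 - s^4 + s^3 * (-59).
The factored form is (-5+s) * (s - 2) * (s - 5) * (s+4) * (s+7).
3) (-5+s) * (s - 2) * (s - 5) * (s+4) * (s+7)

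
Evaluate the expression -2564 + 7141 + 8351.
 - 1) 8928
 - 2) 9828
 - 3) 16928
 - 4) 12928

First: -2564 + 7141 = 4577
Then: 4577 + 8351 = 12928
4) 12928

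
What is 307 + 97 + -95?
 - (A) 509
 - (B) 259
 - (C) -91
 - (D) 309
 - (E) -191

First: 307 + 97 = 404
Then: 404 + -95 = 309
D) 309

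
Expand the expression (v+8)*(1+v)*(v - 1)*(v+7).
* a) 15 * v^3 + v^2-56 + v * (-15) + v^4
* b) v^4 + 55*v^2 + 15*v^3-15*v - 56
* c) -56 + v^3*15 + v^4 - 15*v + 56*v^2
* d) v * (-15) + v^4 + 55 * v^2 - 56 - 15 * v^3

Expanding (v+8)*(1+v)*(v - 1)*(v+7):
= v^4 + 55*v^2 + 15*v^3-15*v - 56
b) v^4 + 55*v^2 + 15*v^3-15*v - 56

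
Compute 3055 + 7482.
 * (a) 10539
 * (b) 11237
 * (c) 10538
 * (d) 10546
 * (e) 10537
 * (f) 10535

3055 + 7482 = 10537
e) 10537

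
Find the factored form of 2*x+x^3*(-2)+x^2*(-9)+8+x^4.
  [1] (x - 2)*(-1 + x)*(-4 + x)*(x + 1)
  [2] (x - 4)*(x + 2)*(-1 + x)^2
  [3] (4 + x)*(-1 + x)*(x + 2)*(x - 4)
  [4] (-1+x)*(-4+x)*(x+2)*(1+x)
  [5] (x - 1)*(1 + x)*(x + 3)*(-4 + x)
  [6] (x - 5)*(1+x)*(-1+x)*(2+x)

We need to factor 2*x+x^3*(-2)+x^2*(-9)+8+x^4.
The factored form is (-1+x)*(-4+x)*(x+2)*(1+x).
4) (-1+x)*(-4+x)*(x+2)*(1+x)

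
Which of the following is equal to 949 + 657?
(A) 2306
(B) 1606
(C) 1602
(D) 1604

949 + 657 = 1606
B) 1606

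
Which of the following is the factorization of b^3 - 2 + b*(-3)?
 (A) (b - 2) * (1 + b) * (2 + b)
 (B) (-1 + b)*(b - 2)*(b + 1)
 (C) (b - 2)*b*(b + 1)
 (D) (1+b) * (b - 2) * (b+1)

We need to factor b^3 - 2 + b*(-3).
The factored form is (1+b) * (b - 2) * (b+1).
D) (1+b) * (b - 2) * (b+1)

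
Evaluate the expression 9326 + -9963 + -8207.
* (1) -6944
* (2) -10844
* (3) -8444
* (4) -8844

First: 9326 + -9963 = -637
Then: -637 + -8207 = -8844
4) -8844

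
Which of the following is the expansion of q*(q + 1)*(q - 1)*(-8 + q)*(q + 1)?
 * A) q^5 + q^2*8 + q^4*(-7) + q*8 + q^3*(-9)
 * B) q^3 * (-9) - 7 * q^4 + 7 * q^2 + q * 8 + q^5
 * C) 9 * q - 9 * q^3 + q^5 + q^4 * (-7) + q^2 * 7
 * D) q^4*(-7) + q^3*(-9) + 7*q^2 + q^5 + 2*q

Expanding q*(q + 1)*(q - 1)*(-8 + q)*(q + 1):
= q^3 * (-9) - 7 * q^4 + 7 * q^2 + q * 8 + q^5
B) q^3 * (-9) - 7 * q^4 + 7 * q^2 + q * 8 + q^5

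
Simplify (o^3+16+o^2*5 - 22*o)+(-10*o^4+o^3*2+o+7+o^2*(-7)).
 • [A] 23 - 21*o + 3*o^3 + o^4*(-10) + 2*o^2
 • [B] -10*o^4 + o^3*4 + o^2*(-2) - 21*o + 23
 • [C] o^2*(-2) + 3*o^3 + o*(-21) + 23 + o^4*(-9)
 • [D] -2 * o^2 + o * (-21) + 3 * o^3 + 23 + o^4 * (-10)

Adding the polynomials and combining like terms:
(o^3 + 16 + o^2*5 - 22*o) + (-10*o^4 + o^3*2 + o + 7 + o^2*(-7))
= -2 * o^2 + o * (-21) + 3 * o^3 + 23 + o^4 * (-10)
D) -2 * o^2 + o * (-21) + 3 * o^3 + 23 + o^4 * (-10)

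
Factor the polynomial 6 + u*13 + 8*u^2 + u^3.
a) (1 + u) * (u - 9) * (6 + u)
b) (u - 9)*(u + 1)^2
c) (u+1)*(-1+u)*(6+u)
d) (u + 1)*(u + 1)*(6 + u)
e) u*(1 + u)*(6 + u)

We need to factor 6 + u*13 + 8*u^2 + u^3.
The factored form is (u + 1)*(u + 1)*(6 + u).
d) (u + 1)*(u + 1)*(6 + u)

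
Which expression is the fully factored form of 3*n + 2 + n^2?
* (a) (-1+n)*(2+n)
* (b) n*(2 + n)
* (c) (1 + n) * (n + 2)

We need to factor 3*n + 2 + n^2.
The factored form is (1 + n) * (n + 2).
c) (1 + n) * (n + 2)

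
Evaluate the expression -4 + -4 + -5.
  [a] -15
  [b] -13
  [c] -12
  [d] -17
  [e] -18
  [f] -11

First: -4 + -4 = -8
Then: -8 + -5 = -13
b) -13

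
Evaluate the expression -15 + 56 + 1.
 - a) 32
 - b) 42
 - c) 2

First: -15 + 56 = 41
Then: 41 + 1 = 42
b) 42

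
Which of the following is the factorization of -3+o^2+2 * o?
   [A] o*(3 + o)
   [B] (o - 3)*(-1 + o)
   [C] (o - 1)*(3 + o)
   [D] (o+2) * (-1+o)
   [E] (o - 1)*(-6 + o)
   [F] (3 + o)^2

We need to factor -3+o^2+2 * o.
The factored form is (o - 1)*(3 + o).
C) (o - 1)*(3 + o)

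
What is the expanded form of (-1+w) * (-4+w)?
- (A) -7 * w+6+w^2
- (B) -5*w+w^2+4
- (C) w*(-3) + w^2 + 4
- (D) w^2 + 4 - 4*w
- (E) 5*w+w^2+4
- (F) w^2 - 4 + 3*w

Expanding (-1+w) * (-4+w):
= -5*w+w^2+4
B) -5*w+w^2+4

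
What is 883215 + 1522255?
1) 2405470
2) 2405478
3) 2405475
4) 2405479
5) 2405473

883215 + 1522255 = 2405470
1) 2405470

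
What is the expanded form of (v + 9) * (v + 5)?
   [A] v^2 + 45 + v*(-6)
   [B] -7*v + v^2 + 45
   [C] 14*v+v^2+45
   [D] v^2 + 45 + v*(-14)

Expanding (v + 9) * (v + 5):
= 14*v+v^2+45
C) 14*v+v^2+45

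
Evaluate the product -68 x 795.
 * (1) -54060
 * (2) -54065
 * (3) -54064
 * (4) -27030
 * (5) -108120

-68 * 795 = -54060
1) -54060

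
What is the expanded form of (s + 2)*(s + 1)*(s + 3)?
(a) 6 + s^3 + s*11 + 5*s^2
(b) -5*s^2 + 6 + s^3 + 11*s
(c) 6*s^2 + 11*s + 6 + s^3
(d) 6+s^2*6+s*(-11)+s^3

Expanding (s + 2)*(s + 1)*(s + 3):
= 6*s^2 + 11*s + 6 + s^3
c) 6*s^2 + 11*s + 6 + s^3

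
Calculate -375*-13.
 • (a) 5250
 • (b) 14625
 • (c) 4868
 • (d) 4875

-375 * -13 = 4875
d) 4875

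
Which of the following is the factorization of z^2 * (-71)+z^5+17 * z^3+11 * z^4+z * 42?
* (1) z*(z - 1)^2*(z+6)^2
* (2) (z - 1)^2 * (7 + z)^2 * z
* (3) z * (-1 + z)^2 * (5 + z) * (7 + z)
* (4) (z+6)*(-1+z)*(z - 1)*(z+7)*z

We need to factor z^2 * (-71)+z^5+17 * z^3+11 * z^4+z * 42.
The factored form is (z+6)*(-1+z)*(z - 1)*(z+7)*z.
4) (z+6)*(-1+z)*(z - 1)*(z+7)*z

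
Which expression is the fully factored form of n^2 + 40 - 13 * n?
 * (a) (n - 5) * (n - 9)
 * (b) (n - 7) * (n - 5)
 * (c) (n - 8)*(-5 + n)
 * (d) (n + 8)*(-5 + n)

We need to factor n^2 + 40 - 13 * n.
The factored form is (n - 8)*(-5 + n).
c) (n - 8)*(-5 + n)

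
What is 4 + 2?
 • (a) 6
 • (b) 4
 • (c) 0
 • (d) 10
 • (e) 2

4 + 2 = 6
a) 6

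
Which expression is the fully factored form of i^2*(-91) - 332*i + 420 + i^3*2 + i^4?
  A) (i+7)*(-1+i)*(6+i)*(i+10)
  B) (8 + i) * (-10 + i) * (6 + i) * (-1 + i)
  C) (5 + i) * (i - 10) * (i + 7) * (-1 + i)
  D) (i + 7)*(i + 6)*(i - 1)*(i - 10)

We need to factor i^2*(-91) - 332*i + 420 + i^3*2 + i^4.
The factored form is (i + 7)*(i + 6)*(i - 1)*(i - 10).
D) (i + 7)*(i + 6)*(i - 1)*(i - 10)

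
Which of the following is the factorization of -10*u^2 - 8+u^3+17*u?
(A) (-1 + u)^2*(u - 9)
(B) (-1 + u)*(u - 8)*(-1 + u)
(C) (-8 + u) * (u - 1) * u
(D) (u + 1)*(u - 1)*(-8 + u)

We need to factor -10*u^2 - 8+u^3+17*u.
The factored form is (-1 + u)*(u - 8)*(-1 + u).
B) (-1 + u)*(u - 8)*(-1 + u)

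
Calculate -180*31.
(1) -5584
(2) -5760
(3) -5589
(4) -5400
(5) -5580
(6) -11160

-180 * 31 = -5580
5) -5580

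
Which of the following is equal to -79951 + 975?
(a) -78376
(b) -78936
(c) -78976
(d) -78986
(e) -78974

-79951 + 975 = -78976
c) -78976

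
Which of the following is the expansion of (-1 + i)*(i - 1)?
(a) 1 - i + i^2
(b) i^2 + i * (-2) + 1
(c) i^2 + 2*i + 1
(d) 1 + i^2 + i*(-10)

Expanding (-1 + i)*(i - 1):
= i^2 + i * (-2) + 1
b) i^2 + i * (-2) + 1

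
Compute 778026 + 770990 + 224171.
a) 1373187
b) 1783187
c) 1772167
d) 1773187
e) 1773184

First: 778026 + 770990 = 1549016
Then: 1549016 + 224171 = 1773187
d) 1773187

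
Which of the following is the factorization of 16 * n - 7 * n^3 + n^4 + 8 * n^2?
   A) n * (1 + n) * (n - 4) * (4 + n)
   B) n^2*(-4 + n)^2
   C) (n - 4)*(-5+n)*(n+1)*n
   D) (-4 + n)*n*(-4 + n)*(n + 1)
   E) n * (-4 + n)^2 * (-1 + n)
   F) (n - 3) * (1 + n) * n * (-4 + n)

We need to factor 16 * n - 7 * n^3 + n^4 + 8 * n^2.
The factored form is (-4 + n)*n*(-4 + n)*(n + 1).
D) (-4 + n)*n*(-4 + n)*(n + 1)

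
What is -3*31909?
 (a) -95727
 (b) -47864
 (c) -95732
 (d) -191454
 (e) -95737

-3 * 31909 = -95727
a) -95727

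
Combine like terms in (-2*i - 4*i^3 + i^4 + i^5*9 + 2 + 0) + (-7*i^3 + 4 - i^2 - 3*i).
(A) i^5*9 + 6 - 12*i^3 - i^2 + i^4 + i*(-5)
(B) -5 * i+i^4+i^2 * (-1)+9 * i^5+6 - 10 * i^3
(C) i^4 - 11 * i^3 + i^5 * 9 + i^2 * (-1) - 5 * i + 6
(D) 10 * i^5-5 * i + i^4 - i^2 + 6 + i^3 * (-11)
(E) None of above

Adding the polynomials and combining like terms:
(-2*i - 4*i^3 + i^4 + i^5*9 + 2 + 0) + (-7*i^3 + 4 - i^2 - 3*i)
= i^4 - 11 * i^3 + i^5 * 9 + i^2 * (-1) - 5 * i + 6
C) i^4 - 11 * i^3 + i^5 * 9 + i^2 * (-1) - 5 * i + 6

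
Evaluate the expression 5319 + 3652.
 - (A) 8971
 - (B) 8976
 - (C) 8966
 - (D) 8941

5319 + 3652 = 8971
A) 8971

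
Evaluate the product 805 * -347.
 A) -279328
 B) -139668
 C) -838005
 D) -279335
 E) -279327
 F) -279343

805 * -347 = -279335
D) -279335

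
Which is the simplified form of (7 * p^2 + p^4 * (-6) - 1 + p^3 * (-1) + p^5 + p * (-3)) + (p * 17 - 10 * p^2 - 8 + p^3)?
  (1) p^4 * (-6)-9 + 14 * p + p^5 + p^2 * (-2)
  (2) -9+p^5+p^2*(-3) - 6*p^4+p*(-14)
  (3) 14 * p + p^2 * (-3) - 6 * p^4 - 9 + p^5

Adding the polynomials and combining like terms:
(7*p^2 + p^4*(-6) - 1 + p^3*(-1) + p^5 + p*(-3)) + (p*17 - 10*p^2 - 8 + p^3)
= 14 * p + p^2 * (-3) - 6 * p^4 - 9 + p^5
3) 14 * p + p^2 * (-3) - 6 * p^4 - 9 + p^5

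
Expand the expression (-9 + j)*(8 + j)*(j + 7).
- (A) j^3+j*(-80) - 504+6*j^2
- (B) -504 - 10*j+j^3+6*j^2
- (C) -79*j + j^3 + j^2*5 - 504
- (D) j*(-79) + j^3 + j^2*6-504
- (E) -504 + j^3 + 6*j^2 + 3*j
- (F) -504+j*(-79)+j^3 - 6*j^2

Expanding (-9 + j)*(8 + j)*(j + 7):
= j*(-79) + j^3 + j^2*6-504
D) j*(-79) + j^3 + j^2*6-504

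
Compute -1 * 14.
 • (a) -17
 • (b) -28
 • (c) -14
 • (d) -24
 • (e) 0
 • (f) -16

-1 * 14 = -14
c) -14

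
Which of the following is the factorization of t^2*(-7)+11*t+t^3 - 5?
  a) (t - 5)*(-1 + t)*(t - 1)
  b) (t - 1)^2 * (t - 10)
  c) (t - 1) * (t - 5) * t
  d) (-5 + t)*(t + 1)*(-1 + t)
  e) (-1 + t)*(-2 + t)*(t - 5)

We need to factor t^2*(-7)+11*t+t^3 - 5.
The factored form is (t - 5)*(-1 + t)*(t - 1).
a) (t - 5)*(-1 + t)*(t - 1)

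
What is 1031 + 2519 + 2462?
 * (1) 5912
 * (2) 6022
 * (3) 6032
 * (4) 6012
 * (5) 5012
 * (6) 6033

First: 1031 + 2519 = 3550
Then: 3550 + 2462 = 6012
4) 6012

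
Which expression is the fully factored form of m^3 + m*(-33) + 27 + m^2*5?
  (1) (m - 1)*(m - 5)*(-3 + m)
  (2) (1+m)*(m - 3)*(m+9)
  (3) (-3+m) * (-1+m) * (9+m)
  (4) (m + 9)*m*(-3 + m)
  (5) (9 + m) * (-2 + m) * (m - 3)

We need to factor m^3 + m*(-33) + 27 + m^2*5.
The factored form is (-3+m) * (-1+m) * (9+m).
3) (-3+m) * (-1+m) * (9+m)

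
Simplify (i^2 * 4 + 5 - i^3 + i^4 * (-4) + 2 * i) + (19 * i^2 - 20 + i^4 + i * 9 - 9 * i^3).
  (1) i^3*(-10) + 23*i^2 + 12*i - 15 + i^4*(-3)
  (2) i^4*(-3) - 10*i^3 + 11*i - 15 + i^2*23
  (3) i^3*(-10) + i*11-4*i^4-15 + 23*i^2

Adding the polynomials and combining like terms:
(i^2*4 + 5 - i^3 + i^4*(-4) + 2*i) + (19*i^2 - 20 + i^4 + i*9 - 9*i^3)
= i^4*(-3) - 10*i^3 + 11*i - 15 + i^2*23
2) i^4*(-3) - 10*i^3 + 11*i - 15 + i^2*23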